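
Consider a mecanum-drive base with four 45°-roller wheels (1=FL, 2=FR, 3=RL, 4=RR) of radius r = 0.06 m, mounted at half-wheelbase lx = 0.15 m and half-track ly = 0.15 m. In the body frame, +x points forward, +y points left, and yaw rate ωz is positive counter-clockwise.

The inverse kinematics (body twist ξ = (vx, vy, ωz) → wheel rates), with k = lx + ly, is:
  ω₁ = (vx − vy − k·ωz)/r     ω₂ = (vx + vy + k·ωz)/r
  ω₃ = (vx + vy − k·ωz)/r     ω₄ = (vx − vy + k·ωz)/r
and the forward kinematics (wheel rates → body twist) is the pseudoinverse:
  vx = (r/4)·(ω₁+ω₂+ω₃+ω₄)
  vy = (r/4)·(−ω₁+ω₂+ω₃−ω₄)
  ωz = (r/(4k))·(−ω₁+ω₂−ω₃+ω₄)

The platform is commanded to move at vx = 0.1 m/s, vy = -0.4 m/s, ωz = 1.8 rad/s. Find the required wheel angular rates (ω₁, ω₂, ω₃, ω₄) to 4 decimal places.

(-0.6667, 4.0000, -14.0000, 17.3333)

k = lx + ly = 0.15 + 0.15 = 0.3000;  k·ωz = 0.3000·1.8 = 0.5400
ω₁ (FL) = (vx − vy − k·ωz)/r = -0.0400/0.06 = -0.6667
ω₂ (FR) = (vx + vy + k·ωz)/r = 0.2400/0.06 = 4.0000
ω₃ (RL) = (vx + vy − k·ωz)/r = -0.8400/0.06 = -14.0000
ω₄ (RR) = (vx − vy + k·ωz)/r = 1.0400/0.06 = 17.3333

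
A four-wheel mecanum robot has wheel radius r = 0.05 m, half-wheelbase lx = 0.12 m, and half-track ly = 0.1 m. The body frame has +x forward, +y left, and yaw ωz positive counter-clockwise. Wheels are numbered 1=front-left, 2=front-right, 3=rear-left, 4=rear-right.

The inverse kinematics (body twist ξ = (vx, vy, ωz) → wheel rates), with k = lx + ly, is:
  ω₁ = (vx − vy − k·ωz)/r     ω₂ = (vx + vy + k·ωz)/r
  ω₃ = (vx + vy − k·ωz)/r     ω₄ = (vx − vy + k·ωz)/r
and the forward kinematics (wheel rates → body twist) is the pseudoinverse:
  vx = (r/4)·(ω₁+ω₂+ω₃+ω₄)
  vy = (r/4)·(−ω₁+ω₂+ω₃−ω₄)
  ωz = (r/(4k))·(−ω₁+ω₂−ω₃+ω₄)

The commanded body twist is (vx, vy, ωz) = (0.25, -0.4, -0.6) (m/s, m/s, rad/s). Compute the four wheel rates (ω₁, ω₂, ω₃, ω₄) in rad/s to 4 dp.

k = lx + ly = 0.12 + 0.1 = 0.2200;  k·ωz = 0.2200·-0.6 = -0.1320
ω₁ (FL) = (vx − vy − k·ωz)/r = 0.7820/0.05 = 15.6400
ω₂ (FR) = (vx + vy + k·ωz)/r = -0.2820/0.05 = -5.6400
ω₃ (RL) = (vx + vy − k·ωz)/r = -0.0180/0.05 = -0.3600
ω₄ (RR) = (vx − vy + k·ωz)/r = 0.5180/0.05 = 10.3600

(15.6400, -5.6400, -0.3600, 10.3600)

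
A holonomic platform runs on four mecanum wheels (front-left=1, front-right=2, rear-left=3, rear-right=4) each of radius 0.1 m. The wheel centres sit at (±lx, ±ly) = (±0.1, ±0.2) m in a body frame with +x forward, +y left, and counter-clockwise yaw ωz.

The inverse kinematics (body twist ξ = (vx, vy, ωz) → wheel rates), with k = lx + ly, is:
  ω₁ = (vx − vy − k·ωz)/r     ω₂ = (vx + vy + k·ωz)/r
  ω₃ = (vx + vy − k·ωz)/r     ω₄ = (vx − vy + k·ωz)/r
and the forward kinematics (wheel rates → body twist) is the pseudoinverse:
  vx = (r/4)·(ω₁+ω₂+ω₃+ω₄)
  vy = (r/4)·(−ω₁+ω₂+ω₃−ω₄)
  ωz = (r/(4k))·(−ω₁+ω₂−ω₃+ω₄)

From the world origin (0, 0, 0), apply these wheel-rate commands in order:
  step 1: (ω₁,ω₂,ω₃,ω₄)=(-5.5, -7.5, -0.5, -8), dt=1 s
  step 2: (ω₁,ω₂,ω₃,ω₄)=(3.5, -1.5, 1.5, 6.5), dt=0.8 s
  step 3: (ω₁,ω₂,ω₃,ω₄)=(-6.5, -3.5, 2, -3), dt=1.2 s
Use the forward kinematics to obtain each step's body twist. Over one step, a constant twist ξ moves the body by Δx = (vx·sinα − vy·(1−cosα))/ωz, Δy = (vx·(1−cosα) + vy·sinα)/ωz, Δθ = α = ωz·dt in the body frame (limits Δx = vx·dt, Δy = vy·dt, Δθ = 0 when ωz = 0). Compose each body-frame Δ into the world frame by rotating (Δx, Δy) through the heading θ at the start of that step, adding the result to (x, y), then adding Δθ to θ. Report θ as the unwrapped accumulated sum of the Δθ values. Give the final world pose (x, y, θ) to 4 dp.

step 1: ξ=(vx,vy,ωz)=(-0.5375, 0.1375, -0.7917), dt=1.0 → body Δ=(-0.4314, 0.3255, -0.7917) → world pose (-0.4314, 0.3255, -0.7917)
step 2: ξ=(vx,vy,ωz)=(0.2500, -0.2500, 0.0000), dt=0.8 → body Δ=(0.2000, -0.2000, 0.0000) → world pose (-0.4332, 0.0426, -0.7917)
step 3: ξ=(vx,vy,ωz)=(-0.2750, 0.2000, -0.1667), dt=1.2 → body Δ=(-0.3039, 0.2713, -0.2000) → world pose (-0.4537, 0.4495, -0.9917)

(-0.4537, 0.4495, -0.9917)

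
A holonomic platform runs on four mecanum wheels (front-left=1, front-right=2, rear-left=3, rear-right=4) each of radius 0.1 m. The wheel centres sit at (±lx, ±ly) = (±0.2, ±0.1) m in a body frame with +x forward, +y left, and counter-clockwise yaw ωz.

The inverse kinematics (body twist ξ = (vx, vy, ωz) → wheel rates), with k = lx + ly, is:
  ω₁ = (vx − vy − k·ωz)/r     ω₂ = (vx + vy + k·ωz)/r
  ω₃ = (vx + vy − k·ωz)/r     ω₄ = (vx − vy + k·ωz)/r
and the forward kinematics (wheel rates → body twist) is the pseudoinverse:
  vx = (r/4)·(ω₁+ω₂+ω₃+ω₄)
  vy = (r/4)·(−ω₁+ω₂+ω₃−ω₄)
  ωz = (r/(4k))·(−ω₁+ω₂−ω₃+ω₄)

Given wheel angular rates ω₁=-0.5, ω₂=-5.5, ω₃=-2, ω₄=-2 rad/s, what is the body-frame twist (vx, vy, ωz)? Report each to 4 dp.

(-0.2500, -0.1250, -0.4167)

k = lx + ly = 0.2 + 0.1 = 0.3000
ω₁+ω₂+ω₃+ω₄ = -10.0000  →  vx = (0.1/4)·-10.0000 = -0.2500
−ω₁+ω₂+ω₃−ω₄ = -5.0000  →  vy = (0.1/4)·-5.0000 = -0.1250
−ω₁+ω₂−ω₃+ω₄ = -5.0000  →  ωz = (0.1/1.2000)·-5.0000 = -0.4167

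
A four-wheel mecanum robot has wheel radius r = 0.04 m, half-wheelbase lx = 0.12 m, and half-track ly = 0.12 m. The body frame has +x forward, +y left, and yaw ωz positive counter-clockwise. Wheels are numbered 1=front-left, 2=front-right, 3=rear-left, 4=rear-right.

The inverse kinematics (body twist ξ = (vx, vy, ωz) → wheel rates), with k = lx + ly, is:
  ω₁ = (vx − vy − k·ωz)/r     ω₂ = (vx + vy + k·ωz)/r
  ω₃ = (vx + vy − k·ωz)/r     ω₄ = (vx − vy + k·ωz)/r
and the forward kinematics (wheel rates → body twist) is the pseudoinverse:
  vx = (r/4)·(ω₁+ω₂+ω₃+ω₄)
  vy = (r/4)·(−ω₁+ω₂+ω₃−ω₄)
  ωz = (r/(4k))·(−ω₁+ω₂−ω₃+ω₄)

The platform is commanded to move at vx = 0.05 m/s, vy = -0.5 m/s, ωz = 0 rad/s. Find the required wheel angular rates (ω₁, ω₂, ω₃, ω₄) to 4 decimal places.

(13.7500, -11.2500, -11.2500, 13.7500)

k = lx + ly = 0.12 + 0.12 = 0.2400;  k·ωz = 0.2400·0 = 0.0000
ω₁ (FL) = (vx − vy − k·ωz)/r = 0.5500/0.04 = 13.7500
ω₂ (FR) = (vx + vy + k·ωz)/r = -0.4500/0.04 = -11.2500
ω₃ (RL) = (vx + vy − k·ωz)/r = -0.4500/0.04 = -11.2500
ω₄ (RR) = (vx − vy + k·ωz)/r = 0.5500/0.04 = 13.7500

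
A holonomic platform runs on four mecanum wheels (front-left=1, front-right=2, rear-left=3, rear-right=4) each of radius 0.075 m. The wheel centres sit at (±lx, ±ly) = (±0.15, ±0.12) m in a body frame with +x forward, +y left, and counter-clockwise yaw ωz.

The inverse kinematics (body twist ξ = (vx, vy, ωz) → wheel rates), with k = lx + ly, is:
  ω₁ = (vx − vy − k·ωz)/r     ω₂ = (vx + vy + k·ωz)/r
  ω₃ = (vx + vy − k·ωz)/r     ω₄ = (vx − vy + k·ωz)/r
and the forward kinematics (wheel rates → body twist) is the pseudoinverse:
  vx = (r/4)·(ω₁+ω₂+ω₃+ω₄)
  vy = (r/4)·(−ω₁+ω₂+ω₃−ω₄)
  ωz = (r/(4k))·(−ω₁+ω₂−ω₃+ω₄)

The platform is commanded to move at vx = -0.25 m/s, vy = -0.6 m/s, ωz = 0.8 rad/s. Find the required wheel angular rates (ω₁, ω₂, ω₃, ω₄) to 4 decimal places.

(1.7867, -8.4533, -14.2133, 7.5467)

k = lx + ly = 0.15 + 0.12 = 0.2700;  k·ωz = 0.2700·0.8 = 0.2160
ω₁ (FL) = (vx − vy − k·ωz)/r = 0.1340/0.075 = 1.7867
ω₂ (FR) = (vx + vy + k·ωz)/r = -0.6340/0.075 = -8.4533
ω₃ (RL) = (vx + vy − k·ωz)/r = -1.0660/0.075 = -14.2133
ω₄ (RR) = (vx − vy + k·ωz)/r = 0.5660/0.075 = 7.5467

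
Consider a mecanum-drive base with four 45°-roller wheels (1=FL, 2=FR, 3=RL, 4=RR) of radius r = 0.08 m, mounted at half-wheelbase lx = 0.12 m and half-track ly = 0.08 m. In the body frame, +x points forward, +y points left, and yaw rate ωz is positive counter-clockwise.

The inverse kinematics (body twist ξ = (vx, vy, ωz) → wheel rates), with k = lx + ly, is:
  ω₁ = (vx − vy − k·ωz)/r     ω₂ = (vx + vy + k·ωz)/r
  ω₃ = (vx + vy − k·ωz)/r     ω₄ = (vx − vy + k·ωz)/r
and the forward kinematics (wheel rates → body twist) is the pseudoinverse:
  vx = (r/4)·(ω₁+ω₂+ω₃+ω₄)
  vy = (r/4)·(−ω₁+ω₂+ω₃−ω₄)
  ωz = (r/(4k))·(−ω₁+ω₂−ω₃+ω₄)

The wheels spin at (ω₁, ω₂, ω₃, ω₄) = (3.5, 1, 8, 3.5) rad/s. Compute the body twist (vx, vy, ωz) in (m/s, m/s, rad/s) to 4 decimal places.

(0.3200, 0.0400, -0.7000)

k = lx + ly = 0.12 + 0.08 = 0.2000
ω₁+ω₂+ω₃+ω₄ = 16.0000  →  vx = (0.08/4)·16.0000 = 0.3200
−ω₁+ω₂+ω₃−ω₄ = 2.0000  →  vy = (0.08/4)·2.0000 = 0.0400
−ω₁+ω₂−ω₃+ω₄ = -7.0000  →  ωz = (0.08/0.8000)·-7.0000 = -0.7000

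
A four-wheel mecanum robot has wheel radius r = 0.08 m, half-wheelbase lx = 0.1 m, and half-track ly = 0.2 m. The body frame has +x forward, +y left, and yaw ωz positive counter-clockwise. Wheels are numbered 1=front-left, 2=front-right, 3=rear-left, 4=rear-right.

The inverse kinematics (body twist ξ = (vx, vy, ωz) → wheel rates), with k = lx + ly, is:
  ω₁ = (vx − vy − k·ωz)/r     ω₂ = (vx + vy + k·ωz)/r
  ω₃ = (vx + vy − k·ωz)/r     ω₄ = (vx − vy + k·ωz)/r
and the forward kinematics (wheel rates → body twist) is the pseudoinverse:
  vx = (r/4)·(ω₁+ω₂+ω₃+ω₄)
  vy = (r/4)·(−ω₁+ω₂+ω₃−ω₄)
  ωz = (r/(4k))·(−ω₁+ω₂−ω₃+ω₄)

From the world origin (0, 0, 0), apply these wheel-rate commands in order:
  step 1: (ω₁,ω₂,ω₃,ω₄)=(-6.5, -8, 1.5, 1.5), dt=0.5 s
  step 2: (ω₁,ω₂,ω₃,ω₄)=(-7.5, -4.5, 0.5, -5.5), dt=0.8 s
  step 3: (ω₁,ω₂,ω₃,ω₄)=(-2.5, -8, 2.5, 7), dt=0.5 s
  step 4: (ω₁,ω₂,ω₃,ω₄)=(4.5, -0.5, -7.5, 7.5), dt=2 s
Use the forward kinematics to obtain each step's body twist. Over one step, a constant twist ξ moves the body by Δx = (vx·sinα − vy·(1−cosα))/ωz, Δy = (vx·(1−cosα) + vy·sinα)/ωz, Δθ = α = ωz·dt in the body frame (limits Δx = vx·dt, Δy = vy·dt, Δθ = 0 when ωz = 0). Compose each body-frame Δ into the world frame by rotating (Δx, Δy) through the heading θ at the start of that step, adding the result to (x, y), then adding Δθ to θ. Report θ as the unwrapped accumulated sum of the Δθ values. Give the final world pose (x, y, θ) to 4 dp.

(0.0418, -0.5450, 1.0900)

step 1: ξ=(vx,vy,ωz)=(-0.2300, -0.0300, -0.1000), dt=0.5 → body Δ=(-0.1153, -0.0121, -0.0500) → world pose (-0.1153, -0.0121, -0.0500)
step 2: ξ=(vx,vy,ωz)=(-0.3400, 0.1800, -0.2000), dt=0.8 → body Δ=(-0.2593, 0.1651, -0.1600) → world pose (-0.3661, 0.1657, -0.2100)
step 3: ξ=(vx,vy,ωz)=(-0.0200, -0.2000, -0.0667), dt=0.5 → body Δ=(-0.0117, -0.0998, -0.0333) → world pose (-0.3983, 0.0705, -0.2433)
step 4: ξ=(vx,vy,ωz)=(0.0800, -0.4000, 0.6667), dt=2.0 → body Δ=(0.5755, -0.4914, 1.3333) → world pose (0.0418, -0.5450, 1.0900)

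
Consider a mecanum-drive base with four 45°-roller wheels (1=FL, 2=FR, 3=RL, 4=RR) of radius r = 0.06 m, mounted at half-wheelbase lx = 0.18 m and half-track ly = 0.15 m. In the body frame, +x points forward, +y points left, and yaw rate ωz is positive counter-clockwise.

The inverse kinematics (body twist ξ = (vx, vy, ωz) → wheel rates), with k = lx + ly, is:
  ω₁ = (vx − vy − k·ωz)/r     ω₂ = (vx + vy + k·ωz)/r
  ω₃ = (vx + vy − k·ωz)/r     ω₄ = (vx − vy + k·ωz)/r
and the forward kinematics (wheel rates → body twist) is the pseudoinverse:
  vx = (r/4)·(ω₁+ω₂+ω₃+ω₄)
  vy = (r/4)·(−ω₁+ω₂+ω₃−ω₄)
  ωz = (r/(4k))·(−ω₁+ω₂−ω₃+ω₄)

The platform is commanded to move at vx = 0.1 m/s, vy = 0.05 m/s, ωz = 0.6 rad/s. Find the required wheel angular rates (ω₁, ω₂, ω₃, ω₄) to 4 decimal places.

k = lx + ly = 0.18 + 0.15 = 0.3300;  k·ωz = 0.3300·0.6 = 0.1980
ω₁ (FL) = (vx − vy − k·ωz)/r = -0.1480/0.06 = -2.4667
ω₂ (FR) = (vx + vy + k·ωz)/r = 0.3480/0.06 = 5.8000
ω₃ (RL) = (vx + vy − k·ωz)/r = -0.0480/0.06 = -0.8000
ω₄ (RR) = (vx − vy + k·ωz)/r = 0.2480/0.06 = 4.1333

(-2.4667, 5.8000, -0.8000, 4.1333)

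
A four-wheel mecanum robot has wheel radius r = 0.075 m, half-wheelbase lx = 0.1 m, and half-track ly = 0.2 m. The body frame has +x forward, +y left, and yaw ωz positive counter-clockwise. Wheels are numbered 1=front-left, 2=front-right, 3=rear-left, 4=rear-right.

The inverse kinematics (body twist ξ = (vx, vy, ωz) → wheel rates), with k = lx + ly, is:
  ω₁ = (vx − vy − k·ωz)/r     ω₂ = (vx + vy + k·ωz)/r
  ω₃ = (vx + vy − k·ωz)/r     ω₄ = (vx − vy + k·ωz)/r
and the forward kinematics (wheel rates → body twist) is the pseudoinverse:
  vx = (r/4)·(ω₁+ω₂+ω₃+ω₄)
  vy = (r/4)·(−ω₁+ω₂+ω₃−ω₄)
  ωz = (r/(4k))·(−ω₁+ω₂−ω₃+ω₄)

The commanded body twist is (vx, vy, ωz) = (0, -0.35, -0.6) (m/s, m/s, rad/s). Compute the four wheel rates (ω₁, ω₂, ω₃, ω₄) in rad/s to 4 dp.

k = lx + ly = 0.1 + 0.2 = 0.3000;  k·ωz = 0.3000·-0.6 = -0.1800
ω₁ (FL) = (vx − vy − k·ωz)/r = 0.5300/0.075 = 7.0667
ω₂ (FR) = (vx + vy + k·ωz)/r = -0.5300/0.075 = -7.0667
ω₃ (RL) = (vx + vy − k·ωz)/r = -0.1700/0.075 = -2.2667
ω₄ (RR) = (vx − vy + k·ωz)/r = 0.1700/0.075 = 2.2667

(7.0667, -7.0667, -2.2667, 2.2667)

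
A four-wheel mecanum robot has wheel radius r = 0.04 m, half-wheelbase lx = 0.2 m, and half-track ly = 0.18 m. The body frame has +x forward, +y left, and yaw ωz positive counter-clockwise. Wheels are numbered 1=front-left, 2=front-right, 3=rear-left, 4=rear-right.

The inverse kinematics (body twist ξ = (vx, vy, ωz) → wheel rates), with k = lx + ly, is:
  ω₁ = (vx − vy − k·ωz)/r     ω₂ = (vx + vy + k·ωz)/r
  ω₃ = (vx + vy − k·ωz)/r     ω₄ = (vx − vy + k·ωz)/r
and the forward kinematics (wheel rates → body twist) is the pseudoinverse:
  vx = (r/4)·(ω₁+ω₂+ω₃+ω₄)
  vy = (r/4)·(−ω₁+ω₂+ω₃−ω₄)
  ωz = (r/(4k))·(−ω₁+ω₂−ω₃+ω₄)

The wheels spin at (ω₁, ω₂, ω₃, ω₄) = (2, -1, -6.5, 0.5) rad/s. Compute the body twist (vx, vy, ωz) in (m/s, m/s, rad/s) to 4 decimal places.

(-0.0500, -0.1000, 0.1053)

k = lx + ly = 0.2 + 0.18 = 0.3800
ω₁+ω₂+ω₃+ω₄ = -5.0000  →  vx = (0.04/4)·-5.0000 = -0.0500
−ω₁+ω₂+ω₃−ω₄ = -10.0000  →  vy = (0.04/4)·-10.0000 = -0.1000
−ω₁+ω₂−ω₃+ω₄ = 4.0000  →  ωz = (0.04/1.5200)·4.0000 = 0.1053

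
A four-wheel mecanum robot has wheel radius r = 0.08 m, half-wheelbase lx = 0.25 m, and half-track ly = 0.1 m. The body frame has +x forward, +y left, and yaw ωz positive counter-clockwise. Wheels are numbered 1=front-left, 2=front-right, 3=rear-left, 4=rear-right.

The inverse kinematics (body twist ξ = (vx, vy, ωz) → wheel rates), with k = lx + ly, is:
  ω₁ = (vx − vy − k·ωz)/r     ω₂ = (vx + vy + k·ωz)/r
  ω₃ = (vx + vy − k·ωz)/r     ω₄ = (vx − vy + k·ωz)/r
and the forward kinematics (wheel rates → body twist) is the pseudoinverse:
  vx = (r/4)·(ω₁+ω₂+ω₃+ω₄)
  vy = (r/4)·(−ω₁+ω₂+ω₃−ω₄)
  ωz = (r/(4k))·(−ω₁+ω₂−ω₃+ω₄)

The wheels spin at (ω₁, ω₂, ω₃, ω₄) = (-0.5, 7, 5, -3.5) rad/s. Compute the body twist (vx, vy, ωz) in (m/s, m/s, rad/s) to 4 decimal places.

k = lx + ly = 0.25 + 0.1 = 0.3500
ω₁+ω₂+ω₃+ω₄ = 8.0000  →  vx = (0.08/4)·8.0000 = 0.1600
−ω₁+ω₂+ω₃−ω₄ = 16.0000  →  vy = (0.08/4)·16.0000 = 0.3200
−ω₁+ω₂−ω₃+ω₄ = -1.0000  →  ωz = (0.08/1.4000)·-1.0000 = -0.0571

(0.1600, 0.3200, -0.0571)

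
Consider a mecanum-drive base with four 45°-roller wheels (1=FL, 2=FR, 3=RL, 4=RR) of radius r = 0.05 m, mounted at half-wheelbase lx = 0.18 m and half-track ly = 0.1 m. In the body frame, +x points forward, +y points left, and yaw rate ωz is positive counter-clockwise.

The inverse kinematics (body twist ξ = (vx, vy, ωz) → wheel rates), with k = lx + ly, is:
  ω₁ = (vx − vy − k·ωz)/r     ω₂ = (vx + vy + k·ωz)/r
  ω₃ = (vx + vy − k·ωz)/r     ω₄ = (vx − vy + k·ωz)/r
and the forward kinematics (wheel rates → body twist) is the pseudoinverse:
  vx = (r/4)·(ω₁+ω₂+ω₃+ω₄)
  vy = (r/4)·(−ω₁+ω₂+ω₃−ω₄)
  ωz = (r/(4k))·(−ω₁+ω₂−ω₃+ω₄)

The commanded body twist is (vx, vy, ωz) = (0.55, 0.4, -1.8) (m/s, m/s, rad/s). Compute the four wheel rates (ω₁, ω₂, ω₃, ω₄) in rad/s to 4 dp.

k = lx + ly = 0.18 + 0.1 = 0.2800;  k·ωz = 0.2800·-1.8 = -0.5040
ω₁ (FL) = (vx − vy − k·ωz)/r = 0.6540/0.05 = 13.0800
ω₂ (FR) = (vx + vy + k·ωz)/r = 0.4460/0.05 = 8.9200
ω₃ (RL) = (vx + vy − k·ωz)/r = 1.4540/0.05 = 29.0800
ω₄ (RR) = (vx − vy + k·ωz)/r = -0.3540/0.05 = -7.0800

(13.0800, 8.9200, 29.0800, -7.0800)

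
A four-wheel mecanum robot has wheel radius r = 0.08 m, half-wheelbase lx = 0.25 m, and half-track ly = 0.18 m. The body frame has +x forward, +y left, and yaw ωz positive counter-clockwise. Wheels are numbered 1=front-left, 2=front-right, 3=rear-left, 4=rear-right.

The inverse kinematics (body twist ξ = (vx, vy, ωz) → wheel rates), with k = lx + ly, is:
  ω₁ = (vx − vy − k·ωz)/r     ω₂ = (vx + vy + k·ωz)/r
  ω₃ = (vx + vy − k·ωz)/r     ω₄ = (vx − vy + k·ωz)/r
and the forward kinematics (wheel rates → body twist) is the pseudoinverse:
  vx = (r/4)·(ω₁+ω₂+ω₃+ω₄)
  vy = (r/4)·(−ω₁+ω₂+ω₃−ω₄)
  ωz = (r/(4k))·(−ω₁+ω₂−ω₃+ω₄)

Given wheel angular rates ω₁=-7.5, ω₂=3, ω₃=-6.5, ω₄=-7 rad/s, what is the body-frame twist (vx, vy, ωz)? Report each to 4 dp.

k = lx + ly = 0.25 + 0.18 = 0.4300
ω₁+ω₂+ω₃+ω₄ = -18.0000  →  vx = (0.08/4)·-18.0000 = -0.3600
−ω₁+ω₂+ω₃−ω₄ = 11.0000  →  vy = (0.08/4)·11.0000 = 0.2200
−ω₁+ω₂−ω₃+ω₄ = 10.0000  →  ωz = (0.08/1.7200)·10.0000 = 0.4651

(-0.3600, 0.2200, 0.4651)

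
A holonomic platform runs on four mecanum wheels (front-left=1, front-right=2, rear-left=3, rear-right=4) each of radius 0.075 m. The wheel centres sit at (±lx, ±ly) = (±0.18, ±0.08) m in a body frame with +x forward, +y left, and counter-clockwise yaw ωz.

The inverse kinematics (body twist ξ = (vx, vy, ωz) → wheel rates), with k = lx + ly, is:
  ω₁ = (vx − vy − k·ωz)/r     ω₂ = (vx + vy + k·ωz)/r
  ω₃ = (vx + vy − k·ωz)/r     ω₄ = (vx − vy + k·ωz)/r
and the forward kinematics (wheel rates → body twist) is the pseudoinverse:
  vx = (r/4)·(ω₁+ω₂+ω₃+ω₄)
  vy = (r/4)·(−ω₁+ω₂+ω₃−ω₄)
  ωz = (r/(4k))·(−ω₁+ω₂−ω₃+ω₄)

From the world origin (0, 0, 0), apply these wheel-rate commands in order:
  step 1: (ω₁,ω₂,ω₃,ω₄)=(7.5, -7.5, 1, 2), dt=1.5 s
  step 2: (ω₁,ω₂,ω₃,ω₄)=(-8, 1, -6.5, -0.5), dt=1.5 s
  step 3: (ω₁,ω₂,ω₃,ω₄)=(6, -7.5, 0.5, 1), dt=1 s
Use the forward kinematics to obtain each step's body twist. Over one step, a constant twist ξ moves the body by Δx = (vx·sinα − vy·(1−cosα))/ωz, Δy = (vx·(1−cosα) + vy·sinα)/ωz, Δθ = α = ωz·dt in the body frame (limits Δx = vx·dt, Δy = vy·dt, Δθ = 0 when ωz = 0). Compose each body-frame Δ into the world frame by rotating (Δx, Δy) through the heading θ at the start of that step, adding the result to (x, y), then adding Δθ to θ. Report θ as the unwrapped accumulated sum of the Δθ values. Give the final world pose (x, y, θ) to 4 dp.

(-0.5337, -0.3009, -0.8293)

step 1: ξ=(vx,vy,ωz)=(0.0562, -0.3000, -1.0096), dt=1.5 → body Δ=(-0.2248, -0.3492, -1.5144) → world pose (-0.2248, -0.3492, -1.5144)
step 2: ξ=(vx,vy,ωz)=(-0.2625, 0.0562, 1.0817), dt=1.5 → body Δ=(-0.2970, -0.2033, 1.6226) → world pose (-0.4445, -0.0641, 0.1082)
step 3: ξ=(vx,vy,ωz)=(0.0000, -0.2625, -0.9375), dt=1.0 → body Δ=(-0.1143, -0.2257, -0.9375) → world pose (-0.5337, -0.3009, -0.8293)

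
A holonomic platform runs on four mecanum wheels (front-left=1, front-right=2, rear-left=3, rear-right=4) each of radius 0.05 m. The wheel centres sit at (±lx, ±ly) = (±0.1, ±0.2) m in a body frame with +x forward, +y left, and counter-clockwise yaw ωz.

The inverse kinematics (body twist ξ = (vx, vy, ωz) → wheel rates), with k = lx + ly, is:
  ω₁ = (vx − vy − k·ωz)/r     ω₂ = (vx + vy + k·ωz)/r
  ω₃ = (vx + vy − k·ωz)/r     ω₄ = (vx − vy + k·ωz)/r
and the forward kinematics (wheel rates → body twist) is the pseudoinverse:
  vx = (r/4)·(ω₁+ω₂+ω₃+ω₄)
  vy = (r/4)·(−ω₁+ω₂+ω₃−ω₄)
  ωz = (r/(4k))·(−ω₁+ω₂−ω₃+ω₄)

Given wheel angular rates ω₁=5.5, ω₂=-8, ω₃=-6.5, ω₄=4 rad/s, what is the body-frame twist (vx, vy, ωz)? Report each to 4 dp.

(-0.0625, -0.3000, -0.1250)

k = lx + ly = 0.1 + 0.2 = 0.3000
ω₁+ω₂+ω₃+ω₄ = -5.0000  →  vx = (0.05/4)·-5.0000 = -0.0625
−ω₁+ω₂+ω₃−ω₄ = -24.0000  →  vy = (0.05/4)·-24.0000 = -0.3000
−ω₁+ω₂−ω₃+ω₄ = -3.0000  →  ωz = (0.05/1.2000)·-3.0000 = -0.1250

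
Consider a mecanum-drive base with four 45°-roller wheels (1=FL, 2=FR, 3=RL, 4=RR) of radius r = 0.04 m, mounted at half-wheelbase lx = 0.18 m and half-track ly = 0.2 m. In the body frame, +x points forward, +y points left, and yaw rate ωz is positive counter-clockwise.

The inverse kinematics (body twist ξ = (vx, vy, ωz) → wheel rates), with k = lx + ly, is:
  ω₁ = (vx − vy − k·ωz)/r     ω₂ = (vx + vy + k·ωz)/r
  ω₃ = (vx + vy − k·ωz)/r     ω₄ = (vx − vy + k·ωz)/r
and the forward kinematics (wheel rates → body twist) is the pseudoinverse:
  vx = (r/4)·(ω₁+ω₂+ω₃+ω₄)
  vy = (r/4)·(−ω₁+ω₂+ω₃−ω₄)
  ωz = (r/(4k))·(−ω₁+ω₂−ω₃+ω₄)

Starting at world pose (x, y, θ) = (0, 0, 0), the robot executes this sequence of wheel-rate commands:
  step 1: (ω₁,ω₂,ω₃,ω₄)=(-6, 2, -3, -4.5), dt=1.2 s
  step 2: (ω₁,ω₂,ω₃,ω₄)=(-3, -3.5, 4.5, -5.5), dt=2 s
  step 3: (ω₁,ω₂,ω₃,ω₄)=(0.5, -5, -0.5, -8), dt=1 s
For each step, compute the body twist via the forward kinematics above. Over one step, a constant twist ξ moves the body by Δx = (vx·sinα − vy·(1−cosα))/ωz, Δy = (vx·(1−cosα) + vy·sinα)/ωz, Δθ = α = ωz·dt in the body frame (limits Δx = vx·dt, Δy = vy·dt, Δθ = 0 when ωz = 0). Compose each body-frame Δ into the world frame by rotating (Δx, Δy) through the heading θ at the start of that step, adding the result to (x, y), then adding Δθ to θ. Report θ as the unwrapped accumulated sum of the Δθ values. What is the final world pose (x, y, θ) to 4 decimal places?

step 1: ξ=(vx,vy,ωz)=(-0.1150, 0.0950, 0.1711), dt=1.2 → body Δ=(-0.1487, 0.0991, 0.2053) → world pose (-0.1487, 0.0991, 0.2053)
step 2: ξ=(vx,vy,ωz)=(-0.0750, 0.0950, -0.2763), dt=2.0 → body Δ=(-0.0913, 0.2209, -0.5526) → world pose (-0.2831, 0.2967, -0.3474)
step 3: ξ=(vx,vy,ωz)=(-0.1300, 0.0200, -0.3421), dt=1.0 → body Δ=(-0.1241, 0.0416, -0.3421) → world pose (-0.3856, 0.3781, -0.6895)

(-0.3856, 0.3781, -0.6895)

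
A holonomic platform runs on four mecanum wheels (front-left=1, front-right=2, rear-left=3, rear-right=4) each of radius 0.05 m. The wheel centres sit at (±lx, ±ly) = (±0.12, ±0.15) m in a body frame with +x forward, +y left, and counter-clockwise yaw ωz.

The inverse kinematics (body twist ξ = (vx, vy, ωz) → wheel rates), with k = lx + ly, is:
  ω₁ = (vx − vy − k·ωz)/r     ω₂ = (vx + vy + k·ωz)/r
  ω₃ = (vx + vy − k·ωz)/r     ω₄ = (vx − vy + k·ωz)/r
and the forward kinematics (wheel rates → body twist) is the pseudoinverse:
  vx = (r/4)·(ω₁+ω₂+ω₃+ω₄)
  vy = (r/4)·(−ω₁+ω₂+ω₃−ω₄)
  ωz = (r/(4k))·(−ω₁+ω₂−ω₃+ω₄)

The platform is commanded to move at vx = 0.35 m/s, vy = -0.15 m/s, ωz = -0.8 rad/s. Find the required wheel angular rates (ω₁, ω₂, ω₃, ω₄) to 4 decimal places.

(14.3200, -0.3200, 8.3200, 5.6800)

k = lx + ly = 0.12 + 0.15 = 0.2700;  k·ωz = 0.2700·-0.8 = -0.2160
ω₁ (FL) = (vx − vy − k·ωz)/r = 0.7160/0.05 = 14.3200
ω₂ (FR) = (vx + vy + k·ωz)/r = -0.0160/0.05 = -0.3200
ω₃ (RL) = (vx + vy − k·ωz)/r = 0.4160/0.05 = 8.3200
ω₄ (RR) = (vx − vy + k·ωz)/r = 0.2840/0.05 = 5.6800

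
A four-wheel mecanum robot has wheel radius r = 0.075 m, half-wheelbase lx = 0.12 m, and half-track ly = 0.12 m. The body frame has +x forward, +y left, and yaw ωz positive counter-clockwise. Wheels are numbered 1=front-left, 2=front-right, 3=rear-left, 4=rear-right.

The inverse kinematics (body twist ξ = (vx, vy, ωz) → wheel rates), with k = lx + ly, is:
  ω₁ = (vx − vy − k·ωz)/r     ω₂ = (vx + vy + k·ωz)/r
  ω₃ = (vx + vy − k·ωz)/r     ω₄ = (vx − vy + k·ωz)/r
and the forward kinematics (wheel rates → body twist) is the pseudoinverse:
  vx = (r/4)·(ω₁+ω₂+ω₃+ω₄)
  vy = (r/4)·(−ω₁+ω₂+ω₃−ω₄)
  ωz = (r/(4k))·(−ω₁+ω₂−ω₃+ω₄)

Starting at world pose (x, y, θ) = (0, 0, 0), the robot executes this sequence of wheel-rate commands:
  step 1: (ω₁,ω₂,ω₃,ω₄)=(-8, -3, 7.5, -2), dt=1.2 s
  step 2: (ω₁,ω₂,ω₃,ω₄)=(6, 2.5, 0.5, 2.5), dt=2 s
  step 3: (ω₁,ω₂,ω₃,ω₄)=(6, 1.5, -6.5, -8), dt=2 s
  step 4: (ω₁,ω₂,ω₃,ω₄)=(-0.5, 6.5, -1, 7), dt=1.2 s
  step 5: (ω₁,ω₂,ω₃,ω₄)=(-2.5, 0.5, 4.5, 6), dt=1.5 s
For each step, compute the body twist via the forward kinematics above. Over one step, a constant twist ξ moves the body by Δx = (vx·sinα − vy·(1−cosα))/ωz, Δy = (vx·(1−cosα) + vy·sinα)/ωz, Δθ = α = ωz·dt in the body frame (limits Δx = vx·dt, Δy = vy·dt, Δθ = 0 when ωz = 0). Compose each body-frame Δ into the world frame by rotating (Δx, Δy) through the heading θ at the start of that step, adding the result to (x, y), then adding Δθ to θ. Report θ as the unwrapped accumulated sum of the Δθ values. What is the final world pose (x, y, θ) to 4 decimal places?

step 1: ξ=(vx,vy,ωz)=(-0.1031, 0.2719, -0.3516), dt=1.2 → body Δ=(-0.0523, 0.3424, -0.4219) → world pose (-0.0523, 0.3424, -0.4219)
step 2: ξ=(vx,vy,ωz)=(0.2156, -0.1031, -0.1172), dt=2.0 → body Δ=(0.4033, -0.2547, -0.2344) → world pose (0.2113, -0.0551, -0.6562)
step 3: ξ=(vx,vy,ωz)=(-0.1313, -0.0562, -0.4688), dt=2.0 → body Δ=(-0.2747, 0.0176, -0.9375) → world pose (0.0044, 0.1264, -1.5938)
step 4: ξ=(vx,vy,ωz)=(0.2250, -0.0188, 1.1719), dt=1.2 → body Δ=(0.2028, 0.1448, 1.4062) → world pose (0.1445, -0.0796, -0.1875)
step 5: ξ=(vx,vy,ωz)=(0.1594, 0.0281, 0.3516), dt=1.5 → body Δ=(0.2173, 0.1018, 0.5273) → world pose (0.3769, -0.0201, 0.3398)

(0.3769, -0.0201, 0.3398)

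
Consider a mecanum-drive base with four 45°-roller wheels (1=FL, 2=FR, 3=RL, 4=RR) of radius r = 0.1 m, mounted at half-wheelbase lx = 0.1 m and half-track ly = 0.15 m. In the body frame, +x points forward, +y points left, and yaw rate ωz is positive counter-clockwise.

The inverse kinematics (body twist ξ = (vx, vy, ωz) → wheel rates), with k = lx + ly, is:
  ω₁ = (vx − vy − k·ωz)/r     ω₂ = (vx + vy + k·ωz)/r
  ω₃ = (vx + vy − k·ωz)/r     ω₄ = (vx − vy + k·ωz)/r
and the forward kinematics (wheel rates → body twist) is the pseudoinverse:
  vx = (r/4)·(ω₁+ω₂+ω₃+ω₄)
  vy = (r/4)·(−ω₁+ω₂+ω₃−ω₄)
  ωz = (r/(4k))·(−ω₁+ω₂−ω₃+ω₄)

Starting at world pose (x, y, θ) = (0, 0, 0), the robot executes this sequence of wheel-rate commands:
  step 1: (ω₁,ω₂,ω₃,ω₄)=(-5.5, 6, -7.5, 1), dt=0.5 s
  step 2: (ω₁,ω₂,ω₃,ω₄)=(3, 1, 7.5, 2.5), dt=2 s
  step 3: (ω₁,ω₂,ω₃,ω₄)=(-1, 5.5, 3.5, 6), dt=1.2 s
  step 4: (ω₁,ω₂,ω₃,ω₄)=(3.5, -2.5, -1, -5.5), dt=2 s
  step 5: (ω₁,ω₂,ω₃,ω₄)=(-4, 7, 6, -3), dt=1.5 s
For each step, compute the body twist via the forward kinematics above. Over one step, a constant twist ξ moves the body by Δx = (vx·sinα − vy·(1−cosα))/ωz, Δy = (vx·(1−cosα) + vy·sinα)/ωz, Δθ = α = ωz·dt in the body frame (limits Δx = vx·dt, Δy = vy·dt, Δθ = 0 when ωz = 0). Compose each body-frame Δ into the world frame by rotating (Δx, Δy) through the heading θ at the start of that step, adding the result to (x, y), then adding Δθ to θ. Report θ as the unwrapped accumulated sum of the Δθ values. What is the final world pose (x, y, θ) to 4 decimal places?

(1.4202, 0.5199, -1.1200)

step 1: ξ=(vx,vy,ωz)=(-0.1500, 0.0750, 2.0000), dt=0.5 → body Δ=(-0.0803, -0.0029, 1.0000) → world pose (-0.0803, -0.0029, 1.0000)
step 2: ξ=(vx,vy,ωz)=(0.3500, 0.0750, -0.7000), dt=2.0 → body Δ=(0.5817, -0.3094, -1.4000) → world pose (0.4943, 0.3193, -0.4000)
step 3: ξ=(vx,vy,ωz)=(0.3500, 0.1000, 0.9000), dt=1.2 → body Δ=(0.2842, 0.3036, 1.0800) → world pose (0.8743, 0.4883, 0.6800)
step 4: ξ=(vx,vy,ωz)=(-0.1375, -0.0375, -1.0500), dt=2.0 → body Δ=(-0.1668, 0.1662, -2.1000) → world pose (0.6401, 0.5127, -1.4200)
step 5: ξ=(vx,vy,ωz)=(0.1500, 0.5000, 0.2000), dt=1.5 → body Δ=(0.1100, 0.7723, 0.3000) → world pose (1.4202, 0.5199, -1.1200)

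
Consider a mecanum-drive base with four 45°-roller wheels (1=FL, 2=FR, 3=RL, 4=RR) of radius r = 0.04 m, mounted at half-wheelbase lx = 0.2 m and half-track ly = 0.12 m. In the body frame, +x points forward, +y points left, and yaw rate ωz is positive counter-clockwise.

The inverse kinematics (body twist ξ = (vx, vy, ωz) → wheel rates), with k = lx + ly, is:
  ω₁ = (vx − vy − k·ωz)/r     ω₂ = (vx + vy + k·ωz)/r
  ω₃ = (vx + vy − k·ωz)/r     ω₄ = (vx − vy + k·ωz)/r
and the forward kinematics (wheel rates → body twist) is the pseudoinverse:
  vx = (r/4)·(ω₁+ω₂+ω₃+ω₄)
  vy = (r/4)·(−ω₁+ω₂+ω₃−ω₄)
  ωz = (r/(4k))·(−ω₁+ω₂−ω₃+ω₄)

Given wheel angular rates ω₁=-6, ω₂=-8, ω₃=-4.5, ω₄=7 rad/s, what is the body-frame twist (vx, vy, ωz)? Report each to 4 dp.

(-0.1150, -0.1350, 0.2969)

k = lx + ly = 0.2 + 0.12 = 0.3200
ω₁+ω₂+ω₃+ω₄ = -11.5000  →  vx = (0.04/4)·-11.5000 = -0.1150
−ω₁+ω₂+ω₃−ω₄ = -13.5000  →  vy = (0.04/4)·-13.5000 = -0.1350
−ω₁+ω₂−ω₃+ω₄ = 9.5000  →  ωz = (0.04/1.2800)·9.5000 = 0.2969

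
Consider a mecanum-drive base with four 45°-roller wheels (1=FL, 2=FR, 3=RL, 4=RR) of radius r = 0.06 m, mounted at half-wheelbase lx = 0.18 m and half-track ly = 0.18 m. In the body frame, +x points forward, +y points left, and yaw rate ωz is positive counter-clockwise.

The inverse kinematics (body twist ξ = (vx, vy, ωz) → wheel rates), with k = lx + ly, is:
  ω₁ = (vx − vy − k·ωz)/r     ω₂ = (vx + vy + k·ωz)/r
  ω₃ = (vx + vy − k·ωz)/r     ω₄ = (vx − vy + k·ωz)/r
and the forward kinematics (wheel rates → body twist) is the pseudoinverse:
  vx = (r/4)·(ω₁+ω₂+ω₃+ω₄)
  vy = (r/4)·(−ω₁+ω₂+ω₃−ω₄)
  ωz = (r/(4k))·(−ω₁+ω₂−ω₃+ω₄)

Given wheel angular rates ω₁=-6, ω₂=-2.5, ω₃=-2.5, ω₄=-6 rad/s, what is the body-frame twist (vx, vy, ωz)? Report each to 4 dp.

(-0.2550, 0.1050, 0.0000)

k = lx + ly = 0.18 + 0.18 = 0.3600
ω₁+ω₂+ω₃+ω₄ = -17.0000  →  vx = (0.06/4)·-17.0000 = -0.2550
−ω₁+ω₂+ω₃−ω₄ = 7.0000  →  vy = (0.06/4)·7.0000 = 0.1050
−ω₁+ω₂−ω₃+ω₄ = 0.0000  →  ωz = (0.06/1.4400)·0.0000 = 0.0000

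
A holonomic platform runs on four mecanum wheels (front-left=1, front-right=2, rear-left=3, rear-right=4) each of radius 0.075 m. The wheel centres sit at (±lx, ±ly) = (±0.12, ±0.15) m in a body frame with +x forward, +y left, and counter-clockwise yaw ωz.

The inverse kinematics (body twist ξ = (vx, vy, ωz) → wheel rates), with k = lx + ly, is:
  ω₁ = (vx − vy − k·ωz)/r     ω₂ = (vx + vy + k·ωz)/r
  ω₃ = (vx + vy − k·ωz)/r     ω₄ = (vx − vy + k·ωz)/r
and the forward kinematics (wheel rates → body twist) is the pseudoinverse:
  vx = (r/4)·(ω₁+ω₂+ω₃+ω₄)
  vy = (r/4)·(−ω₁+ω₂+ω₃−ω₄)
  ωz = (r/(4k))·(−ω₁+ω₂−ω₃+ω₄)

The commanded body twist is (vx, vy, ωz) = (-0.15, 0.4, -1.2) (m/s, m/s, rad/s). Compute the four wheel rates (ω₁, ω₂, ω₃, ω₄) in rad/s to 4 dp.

k = lx + ly = 0.12 + 0.15 = 0.2700;  k·ωz = 0.2700·-1.2 = -0.3240
ω₁ (FL) = (vx − vy − k·ωz)/r = -0.2260/0.075 = -3.0133
ω₂ (FR) = (vx + vy + k·ωz)/r = -0.0740/0.075 = -0.9867
ω₃ (RL) = (vx + vy − k·ωz)/r = 0.5740/0.075 = 7.6533
ω₄ (RR) = (vx − vy + k·ωz)/r = -0.8740/0.075 = -11.6533

(-3.0133, -0.9867, 7.6533, -11.6533)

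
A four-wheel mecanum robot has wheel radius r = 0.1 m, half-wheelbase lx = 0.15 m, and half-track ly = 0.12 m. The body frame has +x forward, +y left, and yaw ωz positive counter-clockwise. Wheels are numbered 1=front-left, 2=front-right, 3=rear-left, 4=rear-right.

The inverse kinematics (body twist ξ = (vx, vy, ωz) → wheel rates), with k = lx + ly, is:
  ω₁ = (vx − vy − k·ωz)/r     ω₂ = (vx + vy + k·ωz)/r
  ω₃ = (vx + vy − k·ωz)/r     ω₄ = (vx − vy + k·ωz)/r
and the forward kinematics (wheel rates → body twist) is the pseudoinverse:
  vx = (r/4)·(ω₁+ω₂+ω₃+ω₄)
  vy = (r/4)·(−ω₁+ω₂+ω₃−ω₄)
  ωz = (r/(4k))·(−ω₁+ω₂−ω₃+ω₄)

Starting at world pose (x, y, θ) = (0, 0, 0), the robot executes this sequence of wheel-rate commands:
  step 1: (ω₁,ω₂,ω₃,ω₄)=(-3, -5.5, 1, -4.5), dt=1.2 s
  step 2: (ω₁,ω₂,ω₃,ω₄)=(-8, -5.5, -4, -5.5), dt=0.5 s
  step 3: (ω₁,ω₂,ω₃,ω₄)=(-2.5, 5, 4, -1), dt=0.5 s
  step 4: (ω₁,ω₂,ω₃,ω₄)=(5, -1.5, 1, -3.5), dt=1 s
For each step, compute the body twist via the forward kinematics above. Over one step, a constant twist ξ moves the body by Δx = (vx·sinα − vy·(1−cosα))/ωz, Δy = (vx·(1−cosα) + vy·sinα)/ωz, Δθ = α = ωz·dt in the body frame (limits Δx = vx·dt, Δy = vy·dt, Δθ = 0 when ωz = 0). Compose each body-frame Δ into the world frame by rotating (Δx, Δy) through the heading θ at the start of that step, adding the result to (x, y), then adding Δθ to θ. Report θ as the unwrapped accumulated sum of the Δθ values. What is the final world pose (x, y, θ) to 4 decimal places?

step 1: ξ=(vx,vy,ωz)=(-0.3000, 0.0750, -0.7407), dt=1.2 → body Δ=(-0.2770, 0.2283, -0.8889) → world pose (-0.2770, 0.2283, -0.8889)
step 2: ξ=(vx,vy,ωz)=(-0.5750, 0.1000, 0.0926), dt=0.5 → body Δ=(-0.2886, 0.0433, 0.0463) → world pose (-0.4252, 0.4797, -0.8426)
step 3: ξ=(vx,vy,ωz)=(0.1375, 0.3125, 0.2315), dt=0.5 → body Δ=(0.0596, 0.1599, 0.1157) → world pose (-0.2663, 0.5416, -0.7269)
step 4: ξ=(vx,vy,ωz)=(0.0250, -0.0500, -1.0185), dt=1.0 → body Δ=(-0.0024, -0.0535, -1.0185) → world pose (-0.3036, 0.5033, -1.7454)

(-0.3036, 0.5033, -1.7454)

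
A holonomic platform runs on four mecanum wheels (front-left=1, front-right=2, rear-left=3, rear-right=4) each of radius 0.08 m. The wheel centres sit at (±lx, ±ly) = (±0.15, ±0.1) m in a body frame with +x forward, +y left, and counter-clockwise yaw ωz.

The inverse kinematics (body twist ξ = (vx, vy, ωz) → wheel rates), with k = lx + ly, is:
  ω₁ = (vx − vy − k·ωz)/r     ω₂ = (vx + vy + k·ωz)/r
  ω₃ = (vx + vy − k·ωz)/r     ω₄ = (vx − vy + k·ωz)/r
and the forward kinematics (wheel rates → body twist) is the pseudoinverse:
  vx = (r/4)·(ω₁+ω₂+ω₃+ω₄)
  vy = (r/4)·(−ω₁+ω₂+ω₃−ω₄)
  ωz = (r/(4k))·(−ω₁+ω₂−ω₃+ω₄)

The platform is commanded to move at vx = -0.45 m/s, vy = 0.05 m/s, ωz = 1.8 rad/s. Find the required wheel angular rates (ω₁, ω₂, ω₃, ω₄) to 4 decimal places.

k = lx + ly = 0.15 + 0.1 = 0.2500;  k·ωz = 0.2500·1.8 = 0.4500
ω₁ (FL) = (vx − vy − k·ωz)/r = -0.9500/0.08 = -11.8750
ω₂ (FR) = (vx + vy + k·ωz)/r = 0.0500/0.08 = 0.6250
ω₃ (RL) = (vx + vy − k·ωz)/r = -0.8500/0.08 = -10.6250
ω₄ (RR) = (vx − vy + k·ωz)/r = -0.0500/0.08 = -0.6250

(-11.8750, 0.6250, -10.6250, -0.6250)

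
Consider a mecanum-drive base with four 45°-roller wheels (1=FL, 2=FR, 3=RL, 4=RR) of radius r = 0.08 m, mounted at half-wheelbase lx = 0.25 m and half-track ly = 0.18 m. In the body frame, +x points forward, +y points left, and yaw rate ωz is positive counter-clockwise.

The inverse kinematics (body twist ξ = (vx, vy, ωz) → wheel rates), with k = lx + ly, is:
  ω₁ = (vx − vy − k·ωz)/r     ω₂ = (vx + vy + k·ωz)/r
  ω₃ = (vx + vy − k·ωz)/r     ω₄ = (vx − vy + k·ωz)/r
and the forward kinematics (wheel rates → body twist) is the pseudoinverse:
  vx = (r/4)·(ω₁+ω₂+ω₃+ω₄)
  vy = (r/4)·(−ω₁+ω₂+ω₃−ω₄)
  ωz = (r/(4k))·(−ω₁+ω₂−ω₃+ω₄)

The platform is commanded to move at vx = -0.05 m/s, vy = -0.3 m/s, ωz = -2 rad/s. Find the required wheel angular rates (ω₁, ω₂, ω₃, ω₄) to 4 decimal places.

k = lx + ly = 0.25 + 0.18 = 0.4300;  k·ωz = 0.4300·-2 = -0.8600
ω₁ (FL) = (vx − vy − k·ωz)/r = 1.1100/0.08 = 13.8750
ω₂ (FR) = (vx + vy + k·ωz)/r = -1.2100/0.08 = -15.1250
ω₃ (RL) = (vx + vy − k·ωz)/r = 0.5100/0.08 = 6.3750
ω₄ (RR) = (vx − vy + k·ωz)/r = -0.6100/0.08 = -7.6250

(13.8750, -15.1250, 6.3750, -7.6250)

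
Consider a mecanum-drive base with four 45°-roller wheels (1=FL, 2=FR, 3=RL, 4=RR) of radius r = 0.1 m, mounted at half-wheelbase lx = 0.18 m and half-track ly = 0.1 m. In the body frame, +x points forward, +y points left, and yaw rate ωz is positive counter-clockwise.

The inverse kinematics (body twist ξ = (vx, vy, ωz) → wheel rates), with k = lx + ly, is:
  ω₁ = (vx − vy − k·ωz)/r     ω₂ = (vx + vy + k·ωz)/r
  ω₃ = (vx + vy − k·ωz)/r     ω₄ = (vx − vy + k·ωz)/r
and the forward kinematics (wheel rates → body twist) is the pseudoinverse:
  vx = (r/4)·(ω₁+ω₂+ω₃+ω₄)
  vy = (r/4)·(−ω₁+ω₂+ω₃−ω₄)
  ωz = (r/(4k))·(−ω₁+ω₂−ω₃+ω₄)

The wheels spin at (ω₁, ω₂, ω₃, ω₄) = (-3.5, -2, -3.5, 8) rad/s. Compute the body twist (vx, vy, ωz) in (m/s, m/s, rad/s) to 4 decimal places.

k = lx + ly = 0.18 + 0.1 = 0.2800
ω₁+ω₂+ω₃+ω₄ = -1.0000  →  vx = (0.1/4)·-1.0000 = -0.0250
−ω₁+ω₂+ω₃−ω₄ = -10.0000  →  vy = (0.1/4)·-10.0000 = -0.2500
−ω₁+ω₂−ω₃+ω₄ = 13.0000  →  ωz = (0.1/1.1200)·13.0000 = 1.1607

(-0.0250, -0.2500, 1.1607)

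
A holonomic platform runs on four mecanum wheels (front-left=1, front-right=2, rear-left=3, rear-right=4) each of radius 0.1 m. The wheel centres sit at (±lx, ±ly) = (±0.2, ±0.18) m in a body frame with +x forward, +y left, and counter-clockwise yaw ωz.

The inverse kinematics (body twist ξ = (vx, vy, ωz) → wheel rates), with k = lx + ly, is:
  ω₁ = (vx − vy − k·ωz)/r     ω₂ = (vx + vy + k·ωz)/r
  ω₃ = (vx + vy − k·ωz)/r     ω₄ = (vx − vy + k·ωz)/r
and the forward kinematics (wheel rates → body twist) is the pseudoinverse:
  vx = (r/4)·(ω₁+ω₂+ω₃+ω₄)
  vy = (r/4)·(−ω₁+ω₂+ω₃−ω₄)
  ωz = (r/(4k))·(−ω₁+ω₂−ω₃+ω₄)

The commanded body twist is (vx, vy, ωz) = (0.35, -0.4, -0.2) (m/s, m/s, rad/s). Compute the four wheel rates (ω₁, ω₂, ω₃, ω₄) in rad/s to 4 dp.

k = lx + ly = 0.2 + 0.18 = 0.3800;  k·ωz = 0.3800·-0.2 = -0.0760
ω₁ (FL) = (vx − vy − k·ωz)/r = 0.8260/0.1 = 8.2600
ω₂ (FR) = (vx + vy + k·ωz)/r = -0.1260/0.1 = -1.2600
ω₃ (RL) = (vx + vy − k·ωz)/r = 0.0260/0.1 = 0.2600
ω₄ (RR) = (vx − vy + k·ωz)/r = 0.6740/0.1 = 6.7400

(8.2600, -1.2600, 0.2600, 6.7400)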